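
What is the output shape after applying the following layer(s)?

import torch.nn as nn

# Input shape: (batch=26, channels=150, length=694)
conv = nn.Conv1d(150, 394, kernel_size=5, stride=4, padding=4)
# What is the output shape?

Input shape: (26, 150, 694)
Output shape: (26, 394, 175)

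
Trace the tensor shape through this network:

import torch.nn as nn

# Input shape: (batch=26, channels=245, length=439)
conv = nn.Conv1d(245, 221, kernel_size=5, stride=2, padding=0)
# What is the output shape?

Input shape: (26, 245, 439)
Output shape: (26, 221, 218)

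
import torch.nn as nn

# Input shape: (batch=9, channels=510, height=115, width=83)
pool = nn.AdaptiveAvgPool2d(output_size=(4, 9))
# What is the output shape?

Input shape: (9, 510, 115, 83)
Output shape: (9, 510, 4, 9)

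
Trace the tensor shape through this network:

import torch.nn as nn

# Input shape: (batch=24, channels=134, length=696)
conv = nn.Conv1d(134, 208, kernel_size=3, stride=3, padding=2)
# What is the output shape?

Input shape: (24, 134, 696)
Output shape: (24, 208, 233)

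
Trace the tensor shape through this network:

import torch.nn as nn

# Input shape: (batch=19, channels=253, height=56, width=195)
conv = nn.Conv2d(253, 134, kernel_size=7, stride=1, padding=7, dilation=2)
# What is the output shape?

Input shape: (19, 253, 56, 195)
Output shape: (19, 134, 58, 197)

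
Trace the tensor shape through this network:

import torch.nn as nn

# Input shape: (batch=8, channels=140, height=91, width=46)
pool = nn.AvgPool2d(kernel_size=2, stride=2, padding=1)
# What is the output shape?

Input shape: (8, 140, 91, 46)
Output shape: (8, 140, 46, 24)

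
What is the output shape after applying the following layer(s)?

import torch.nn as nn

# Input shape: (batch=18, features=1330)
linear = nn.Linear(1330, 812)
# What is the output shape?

Input shape: (18, 1330)
Output shape: (18, 812)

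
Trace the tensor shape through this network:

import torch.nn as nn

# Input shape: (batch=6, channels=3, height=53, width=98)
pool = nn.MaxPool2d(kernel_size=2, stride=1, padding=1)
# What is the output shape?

Input shape: (6, 3, 53, 98)
Output shape: (6, 3, 54, 99)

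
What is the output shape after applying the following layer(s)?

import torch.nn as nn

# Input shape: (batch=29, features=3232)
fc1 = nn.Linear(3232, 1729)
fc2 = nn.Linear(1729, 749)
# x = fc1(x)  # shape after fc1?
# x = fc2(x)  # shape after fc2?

Input shape: (29, 3232)
  -> after fc1: (29, 1729)
Output shape: (29, 749)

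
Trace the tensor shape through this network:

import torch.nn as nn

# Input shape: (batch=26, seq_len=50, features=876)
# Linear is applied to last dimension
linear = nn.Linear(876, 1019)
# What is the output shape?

Input shape: (26, 50, 876)
Output shape: (26, 50, 1019)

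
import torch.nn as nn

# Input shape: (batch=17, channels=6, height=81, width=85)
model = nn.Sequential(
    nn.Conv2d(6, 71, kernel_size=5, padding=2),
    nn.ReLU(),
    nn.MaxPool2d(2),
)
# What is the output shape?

Input shape: (17, 6, 81, 85)
  -> after Conv2d: (17, 71, 81, 85)
  -> after ReLU: (17, 71, 81, 85)
Output shape: (17, 71, 40, 42)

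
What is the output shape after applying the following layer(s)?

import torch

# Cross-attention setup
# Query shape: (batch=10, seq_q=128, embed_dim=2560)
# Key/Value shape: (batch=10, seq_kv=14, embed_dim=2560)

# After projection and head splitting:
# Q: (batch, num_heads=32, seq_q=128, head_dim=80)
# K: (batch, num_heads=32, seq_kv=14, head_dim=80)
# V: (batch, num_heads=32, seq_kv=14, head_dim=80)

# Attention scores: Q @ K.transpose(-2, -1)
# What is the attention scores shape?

Input shape: (10, 128, 2560)
Output shape: (10, 32, 128, 14)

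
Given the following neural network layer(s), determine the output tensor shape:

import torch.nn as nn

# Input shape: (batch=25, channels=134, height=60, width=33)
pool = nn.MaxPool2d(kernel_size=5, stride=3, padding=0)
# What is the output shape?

Input shape: (25, 134, 60, 33)
Output shape: (25, 134, 19, 10)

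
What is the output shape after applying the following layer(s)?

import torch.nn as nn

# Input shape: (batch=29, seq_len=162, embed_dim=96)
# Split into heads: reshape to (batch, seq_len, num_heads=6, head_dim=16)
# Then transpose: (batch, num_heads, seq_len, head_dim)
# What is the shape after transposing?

Input shape: (29, 162, 96)
  -> after reshape: (29, 162, 6, 16)
Output shape: (29, 6, 162, 16)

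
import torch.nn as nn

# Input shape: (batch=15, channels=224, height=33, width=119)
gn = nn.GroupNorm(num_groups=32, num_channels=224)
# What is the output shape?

Input shape: (15, 224, 33, 119)
Output shape: (15, 224, 33, 119)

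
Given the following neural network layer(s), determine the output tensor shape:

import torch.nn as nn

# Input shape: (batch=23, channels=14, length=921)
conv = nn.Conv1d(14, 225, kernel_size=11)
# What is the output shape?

Input shape: (23, 14, 921)
Output shape: (23, 225, 911)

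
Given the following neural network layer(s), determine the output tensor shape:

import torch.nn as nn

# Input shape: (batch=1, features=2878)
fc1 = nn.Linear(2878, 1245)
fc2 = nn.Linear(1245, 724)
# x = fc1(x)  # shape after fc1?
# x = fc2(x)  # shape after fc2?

Input shape: (1, 2878)
  -> after fc1: (1, 1245)
Output shape: (1, 724)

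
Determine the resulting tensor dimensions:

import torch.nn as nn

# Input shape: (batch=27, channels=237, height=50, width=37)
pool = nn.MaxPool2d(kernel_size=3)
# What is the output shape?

Input shape: (27, 237, 50, 37)
Output shape: (27, 237, 16, 12)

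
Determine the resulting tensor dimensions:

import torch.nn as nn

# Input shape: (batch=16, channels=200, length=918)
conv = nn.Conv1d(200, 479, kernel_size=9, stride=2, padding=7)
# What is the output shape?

Input shape: (16, 200, 918)
Output shape: (16, 479, 462)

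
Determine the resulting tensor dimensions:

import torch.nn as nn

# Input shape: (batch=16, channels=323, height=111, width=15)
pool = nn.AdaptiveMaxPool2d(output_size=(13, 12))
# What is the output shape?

Input shape: (16, 323, 111, 15)
Output shape: (16, 323, 13, 12)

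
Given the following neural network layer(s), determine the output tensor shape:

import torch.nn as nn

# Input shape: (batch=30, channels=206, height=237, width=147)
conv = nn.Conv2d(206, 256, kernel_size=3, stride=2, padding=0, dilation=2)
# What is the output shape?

Input shape: (30, 206, 237, 147)
Output shape: (30, 256, 117, 72)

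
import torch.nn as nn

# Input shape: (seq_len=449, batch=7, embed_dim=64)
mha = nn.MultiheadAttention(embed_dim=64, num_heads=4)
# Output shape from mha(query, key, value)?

Input shape: (449, 7, 64)
Output shape: (449, 7, 64)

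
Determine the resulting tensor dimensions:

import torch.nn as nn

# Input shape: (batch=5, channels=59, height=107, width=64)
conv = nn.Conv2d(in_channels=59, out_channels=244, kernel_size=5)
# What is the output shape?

Input shape: (5, 59, 107, 64)
Output shape: (5, 244, 103, 60)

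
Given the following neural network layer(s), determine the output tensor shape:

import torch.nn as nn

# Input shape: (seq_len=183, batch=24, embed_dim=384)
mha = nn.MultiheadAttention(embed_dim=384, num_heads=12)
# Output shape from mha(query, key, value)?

Input shape: (183, 24, 384)
Output shape: (183, 24, 384)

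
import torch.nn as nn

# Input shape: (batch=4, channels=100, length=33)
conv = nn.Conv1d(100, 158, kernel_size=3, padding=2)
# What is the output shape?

Input shape: (4, 100, 33)
Output shape: (4, 158, 35)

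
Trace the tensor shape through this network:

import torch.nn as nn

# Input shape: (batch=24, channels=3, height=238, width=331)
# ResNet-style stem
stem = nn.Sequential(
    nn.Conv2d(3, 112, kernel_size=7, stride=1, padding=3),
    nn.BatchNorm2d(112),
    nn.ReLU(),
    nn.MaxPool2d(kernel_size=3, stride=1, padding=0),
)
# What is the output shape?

Input shape: (24, 3, 238, 331)
  -> after Conv2d 7x7 stride=1: (24, 112, 238, 331)
Output shape: (24, 112, 236, 329)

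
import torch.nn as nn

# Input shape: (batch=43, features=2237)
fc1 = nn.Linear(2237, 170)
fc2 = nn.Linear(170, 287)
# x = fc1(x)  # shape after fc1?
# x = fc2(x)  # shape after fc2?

Input shape: (43, 2237)
  -> after fc1: (43, 170)
Output shape: (43, 287)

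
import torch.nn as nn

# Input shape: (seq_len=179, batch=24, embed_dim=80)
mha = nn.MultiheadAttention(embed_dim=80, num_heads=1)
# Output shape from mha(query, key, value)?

Input shape: (179, 24, 80)
Output shape: (179, 24, 80)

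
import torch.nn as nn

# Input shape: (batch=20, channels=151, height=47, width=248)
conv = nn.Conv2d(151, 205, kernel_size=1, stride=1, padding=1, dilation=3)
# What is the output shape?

Input shape: (20, 151, 47, 248)
Output shape: (20, 205, 49, 250)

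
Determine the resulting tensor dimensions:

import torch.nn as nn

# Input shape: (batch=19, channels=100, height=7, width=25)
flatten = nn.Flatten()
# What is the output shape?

Input shape: (19, 100, 7, 25)
Output shape: (19, 17500)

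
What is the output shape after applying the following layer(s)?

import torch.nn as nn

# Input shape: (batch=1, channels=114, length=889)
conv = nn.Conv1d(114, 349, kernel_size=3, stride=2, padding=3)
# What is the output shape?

Input shape: (1, 114, 889)
Output shape: (1, 349, 447)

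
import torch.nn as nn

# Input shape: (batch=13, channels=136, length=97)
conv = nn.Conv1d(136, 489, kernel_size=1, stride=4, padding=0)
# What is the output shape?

Input shape: (13, 136, 97)
Output shape: (13, 489, 25)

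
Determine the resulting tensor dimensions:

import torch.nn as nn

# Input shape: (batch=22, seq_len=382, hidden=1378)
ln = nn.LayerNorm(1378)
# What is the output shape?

Input shape: (22, 382, 1378)
Output shape: (22, 382, 1378)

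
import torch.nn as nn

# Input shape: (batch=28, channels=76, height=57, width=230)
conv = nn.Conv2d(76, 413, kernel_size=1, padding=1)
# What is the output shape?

Input shape: (28, 76, 57, 230)
Output shape: (28, 413, 59, 232)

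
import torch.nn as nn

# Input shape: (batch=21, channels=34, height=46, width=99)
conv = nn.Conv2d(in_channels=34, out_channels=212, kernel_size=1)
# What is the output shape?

Input shape: (21, 34, 46, 99)
Output shape: (21, 212, 46, 99)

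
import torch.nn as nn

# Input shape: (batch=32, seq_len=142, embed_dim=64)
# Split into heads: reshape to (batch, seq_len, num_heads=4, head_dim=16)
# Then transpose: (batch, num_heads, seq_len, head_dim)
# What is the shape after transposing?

Input shape: (32, 142, 64)
  -> after reshape: (32, 142, 4, 16)
Output shape: (32, 4, 142, 16)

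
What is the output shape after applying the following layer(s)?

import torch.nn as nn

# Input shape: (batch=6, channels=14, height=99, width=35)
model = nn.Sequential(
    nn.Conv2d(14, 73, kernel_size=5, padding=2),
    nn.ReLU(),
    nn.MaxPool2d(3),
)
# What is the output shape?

Input shape: (6, 14, 99, 35)
  -> after Conv2d: (6, 73, 99, 35)
  -> after ReLU: (6, 73, 99, 35)
Output shape: (6, 73, 33, 11)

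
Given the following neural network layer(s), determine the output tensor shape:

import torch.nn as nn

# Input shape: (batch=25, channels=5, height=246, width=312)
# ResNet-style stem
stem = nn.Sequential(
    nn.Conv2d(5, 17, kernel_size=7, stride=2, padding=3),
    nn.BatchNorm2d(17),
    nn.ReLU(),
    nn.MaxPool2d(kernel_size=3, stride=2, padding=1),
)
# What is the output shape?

Input shape: (25, 5, 246, 312)
  -> after Conv2d 7x7 stride=2: (25, 17, 123, 156)
Output shape: (25, 17, 62, 78)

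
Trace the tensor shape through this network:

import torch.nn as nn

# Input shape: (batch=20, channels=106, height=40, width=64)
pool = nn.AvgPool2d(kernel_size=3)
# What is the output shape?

Input shape: (20, 106, 40, 64)
Output shape: (20, 106, 13, 21)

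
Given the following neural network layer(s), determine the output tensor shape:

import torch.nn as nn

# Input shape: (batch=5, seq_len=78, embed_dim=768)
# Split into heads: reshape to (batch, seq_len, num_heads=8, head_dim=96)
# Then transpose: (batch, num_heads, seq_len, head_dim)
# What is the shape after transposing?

Input shape: (5, 78, 768)
  -> after reshape: (5, 78, 8, 96)
Output shape: (5, 8, 78, 96)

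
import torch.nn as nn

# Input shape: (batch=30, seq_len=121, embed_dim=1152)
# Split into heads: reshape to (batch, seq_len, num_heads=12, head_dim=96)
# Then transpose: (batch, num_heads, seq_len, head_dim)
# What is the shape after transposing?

Input shape: (30, 121, 1152)
  -> after reshape: (30, 121, 12, 96)
Output shape: (30, 12, 121, 96)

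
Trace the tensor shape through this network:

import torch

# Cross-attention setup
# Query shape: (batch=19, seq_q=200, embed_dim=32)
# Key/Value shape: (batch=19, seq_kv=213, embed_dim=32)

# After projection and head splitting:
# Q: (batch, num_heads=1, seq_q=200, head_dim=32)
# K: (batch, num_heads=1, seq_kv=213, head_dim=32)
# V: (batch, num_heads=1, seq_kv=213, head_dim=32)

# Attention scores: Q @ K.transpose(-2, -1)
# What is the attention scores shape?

Input shape: (19, 200, 32)
Output shape: (19, 1, 200, 213)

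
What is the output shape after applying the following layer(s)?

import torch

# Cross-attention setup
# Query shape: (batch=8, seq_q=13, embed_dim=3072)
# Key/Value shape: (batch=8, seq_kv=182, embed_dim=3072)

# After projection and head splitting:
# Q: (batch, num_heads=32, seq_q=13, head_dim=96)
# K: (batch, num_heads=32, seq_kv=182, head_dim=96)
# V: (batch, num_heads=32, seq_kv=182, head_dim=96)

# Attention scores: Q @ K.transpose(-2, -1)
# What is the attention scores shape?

Input shape: (8, 13, 3072)
Output shape: (8, 32, 13, 182)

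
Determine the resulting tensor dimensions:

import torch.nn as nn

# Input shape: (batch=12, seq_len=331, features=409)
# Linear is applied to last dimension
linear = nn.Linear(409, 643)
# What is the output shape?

Input shape: (12, 331, 409)
Output shape: (12, 331, 643)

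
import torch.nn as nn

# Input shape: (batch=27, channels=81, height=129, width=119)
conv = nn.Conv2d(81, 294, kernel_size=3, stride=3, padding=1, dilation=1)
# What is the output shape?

Input shape: (27, 81, 129, 119)
Output shape: (27, 294, 43, 40)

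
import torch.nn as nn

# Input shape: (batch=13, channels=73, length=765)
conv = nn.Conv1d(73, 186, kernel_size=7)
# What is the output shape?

Input shape: (13, 73, 765)
Output shape: (13, 186, 759)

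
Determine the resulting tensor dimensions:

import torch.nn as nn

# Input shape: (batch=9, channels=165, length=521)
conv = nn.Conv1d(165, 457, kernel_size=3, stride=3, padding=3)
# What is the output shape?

Input shape: (9, 165, 521)
Output shape: (9, 457, 175)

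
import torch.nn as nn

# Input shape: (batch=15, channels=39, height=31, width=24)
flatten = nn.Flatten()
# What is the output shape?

Input shape: (15, 39, 31, 24)
Output shape: (15, 29016)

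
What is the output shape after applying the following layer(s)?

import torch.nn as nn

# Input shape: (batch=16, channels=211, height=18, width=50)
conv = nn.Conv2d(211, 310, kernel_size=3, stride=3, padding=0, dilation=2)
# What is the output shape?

Input shape: (16, 211, 18, 50)
Output shape: (16, 310, 5, 16)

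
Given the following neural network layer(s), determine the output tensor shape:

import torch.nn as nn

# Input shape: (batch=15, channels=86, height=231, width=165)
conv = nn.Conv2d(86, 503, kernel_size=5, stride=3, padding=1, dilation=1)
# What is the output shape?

Input shape: (15, 86, 231, 165)
Output shape: (15, 503, 77, 55)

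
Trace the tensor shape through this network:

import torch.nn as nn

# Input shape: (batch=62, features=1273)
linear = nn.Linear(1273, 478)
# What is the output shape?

Input shape: (62, 1273)
Output shape: (62, 478)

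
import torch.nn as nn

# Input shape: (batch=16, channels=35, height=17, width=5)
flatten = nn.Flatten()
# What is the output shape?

Input shape: (16, 35, 17, 5)
Output shape: (16, 2975)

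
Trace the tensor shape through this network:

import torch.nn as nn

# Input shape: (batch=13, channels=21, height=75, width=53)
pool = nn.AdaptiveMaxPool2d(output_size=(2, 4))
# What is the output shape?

Input shape: (13, 21, 75, 53)
Output shape: (13, 21, 2, 4)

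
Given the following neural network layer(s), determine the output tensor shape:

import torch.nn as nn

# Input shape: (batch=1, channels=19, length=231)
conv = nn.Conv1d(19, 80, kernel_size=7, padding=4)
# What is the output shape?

Input shape: (1, 19, 231)
Output shape: (1, 80, 233)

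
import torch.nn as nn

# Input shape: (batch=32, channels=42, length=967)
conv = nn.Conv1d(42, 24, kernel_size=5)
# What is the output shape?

Input shape: (32, 42, 967)
Output shape: (32, 24, 963)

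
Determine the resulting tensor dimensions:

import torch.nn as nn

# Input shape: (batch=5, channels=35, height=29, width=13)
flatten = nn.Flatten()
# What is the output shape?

Input shape: (5, 35, 29, 13)
Output shape: (5, 13195)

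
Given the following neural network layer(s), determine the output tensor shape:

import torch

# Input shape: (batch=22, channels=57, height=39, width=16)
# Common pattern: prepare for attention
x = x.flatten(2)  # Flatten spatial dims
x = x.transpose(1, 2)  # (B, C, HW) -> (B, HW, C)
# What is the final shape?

Input shape: (22, 57, 39, 16)
  -> after flatten(2): (22, 57, 624)
Output shape: (22, 624, 57)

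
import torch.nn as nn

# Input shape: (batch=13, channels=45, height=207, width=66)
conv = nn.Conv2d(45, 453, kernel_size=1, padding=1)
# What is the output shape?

Input shape: (13, 45, 207, 66)
Output shape: (13, 453, 209, 68)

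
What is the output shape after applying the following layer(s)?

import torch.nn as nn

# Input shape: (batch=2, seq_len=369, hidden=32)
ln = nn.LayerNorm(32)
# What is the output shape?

Input shape: (2, 369, 32)
Output shape: (2, 369, 32)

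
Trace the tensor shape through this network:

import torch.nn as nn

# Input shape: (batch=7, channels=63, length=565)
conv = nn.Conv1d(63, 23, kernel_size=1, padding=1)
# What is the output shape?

Input shape: (7, 63, 565)
Output shape: (7, 23, 567)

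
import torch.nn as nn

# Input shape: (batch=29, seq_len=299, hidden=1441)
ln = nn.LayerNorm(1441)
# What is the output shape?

Input shape: (29, 299, 1441)
Output shape: (29, 299, 1441)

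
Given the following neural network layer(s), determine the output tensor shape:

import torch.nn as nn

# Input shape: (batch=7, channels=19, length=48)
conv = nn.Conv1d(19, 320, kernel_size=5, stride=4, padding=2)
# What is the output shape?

Input shape: (7, 19, 48)
Output shape: (7, 320, 12)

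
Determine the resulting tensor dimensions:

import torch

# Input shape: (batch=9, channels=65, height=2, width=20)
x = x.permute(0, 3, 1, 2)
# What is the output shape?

Input shape: (9, 65, 2, 20)
Output shape: (9, 20, 65, 2)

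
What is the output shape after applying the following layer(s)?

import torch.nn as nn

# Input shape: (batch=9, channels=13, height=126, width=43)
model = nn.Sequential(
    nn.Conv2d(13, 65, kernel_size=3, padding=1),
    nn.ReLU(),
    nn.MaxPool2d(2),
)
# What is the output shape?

Input shape: (9, 13, 126, 43)
  -> after Conv2d: (9, 65, 126, 43)
  -> after ReLU: (9, 65, 126, 43)
Output shape: (9, 65, 63, 21)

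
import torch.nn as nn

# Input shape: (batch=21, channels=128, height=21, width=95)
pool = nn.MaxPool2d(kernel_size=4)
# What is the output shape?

Input shape: (21, 128, 21, 95)
Output shape: (21, 128, 5, 23)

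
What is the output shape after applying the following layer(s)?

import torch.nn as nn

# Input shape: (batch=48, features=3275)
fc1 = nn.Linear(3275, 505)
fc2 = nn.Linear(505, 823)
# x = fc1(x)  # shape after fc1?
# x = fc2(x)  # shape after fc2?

Input shape: (48, 3275)
  -> after fc1: (48, 505)
Output shape: (48, 823)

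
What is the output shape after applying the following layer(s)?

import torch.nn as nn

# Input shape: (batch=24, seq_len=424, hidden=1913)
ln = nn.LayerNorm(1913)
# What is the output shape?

Input shape: (24, 424, 1913)
Output shape: (24, 424, 1913)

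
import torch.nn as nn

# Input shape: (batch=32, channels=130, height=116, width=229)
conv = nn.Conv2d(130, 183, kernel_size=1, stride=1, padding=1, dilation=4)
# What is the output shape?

Input shape: (32, 130, 116, 229)
Output shape: (32, 183, 118, 231)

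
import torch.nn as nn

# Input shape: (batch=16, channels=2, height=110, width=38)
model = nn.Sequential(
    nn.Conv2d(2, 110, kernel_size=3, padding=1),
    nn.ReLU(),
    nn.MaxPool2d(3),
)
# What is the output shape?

Input shape: (16, 2, 110, 38)
  -> after Conv2d: (16, 110, 110, 38)
  -> after ReLU: (16, 110, 110, 38)
Output shape: (16, 110, 36, 12)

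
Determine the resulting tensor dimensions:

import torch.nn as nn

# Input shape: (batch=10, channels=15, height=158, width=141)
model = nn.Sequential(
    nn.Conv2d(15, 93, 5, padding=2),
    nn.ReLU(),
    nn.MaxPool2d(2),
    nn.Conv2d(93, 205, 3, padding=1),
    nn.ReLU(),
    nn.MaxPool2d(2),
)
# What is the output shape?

Input shape: (10, 15, 158, 141)
  -> after first Conv2d: (10, 93, 158, 141)
  -> after first MaxPool2d: (10, 93, 79, 70)
  -> after second Conv2d: (10, 205, 79, 70)
Output shape: (10, 205, 39, 35)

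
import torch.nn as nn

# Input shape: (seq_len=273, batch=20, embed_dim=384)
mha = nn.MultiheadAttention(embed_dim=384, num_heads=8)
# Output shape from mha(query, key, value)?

Input shape: (273, 20, 384)
Output shape: (273, 20, 384)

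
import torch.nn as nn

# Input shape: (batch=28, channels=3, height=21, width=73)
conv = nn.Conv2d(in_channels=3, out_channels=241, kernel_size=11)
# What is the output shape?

Input shape: (28, 3, 21, 73)
Output shape: (28, 241, 11, 63)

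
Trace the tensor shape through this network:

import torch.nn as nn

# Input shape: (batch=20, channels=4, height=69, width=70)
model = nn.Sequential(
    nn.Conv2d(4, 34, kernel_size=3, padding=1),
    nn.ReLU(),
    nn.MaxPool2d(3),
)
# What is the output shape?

Input shape: (20, 4, 69, 70)
  -> after Conv2d: (20, 34, 69, 70)
  -> after ReLU: (20, 34, 69, 70)
Output shape: (20, 34, 23, 23)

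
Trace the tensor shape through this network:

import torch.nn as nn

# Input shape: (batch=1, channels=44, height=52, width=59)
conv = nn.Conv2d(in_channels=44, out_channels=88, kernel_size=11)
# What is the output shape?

Input shape: (1, 44, 52, 59)
Output shape: (1, 88, 42, 49)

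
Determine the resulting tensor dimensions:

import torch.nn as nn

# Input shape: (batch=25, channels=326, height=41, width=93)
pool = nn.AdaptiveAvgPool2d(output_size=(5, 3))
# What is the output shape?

Input shape: (25, 326, 41, 93)
Output shape: (25, 326, 5, 3)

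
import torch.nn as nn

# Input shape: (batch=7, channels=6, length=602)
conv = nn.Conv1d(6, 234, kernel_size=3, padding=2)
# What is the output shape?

Input shape: (7, 6, 602)
Output shape: (7, 234, 604)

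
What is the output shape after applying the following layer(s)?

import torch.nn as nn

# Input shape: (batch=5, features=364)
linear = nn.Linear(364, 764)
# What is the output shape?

Input shape: (5, 364)
Output shape: (5, 764)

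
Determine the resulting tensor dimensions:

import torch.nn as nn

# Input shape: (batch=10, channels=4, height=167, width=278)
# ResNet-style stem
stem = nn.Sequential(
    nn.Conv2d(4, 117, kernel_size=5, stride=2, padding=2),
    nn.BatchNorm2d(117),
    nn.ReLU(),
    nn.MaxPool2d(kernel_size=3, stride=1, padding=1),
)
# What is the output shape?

Input shape: (10, 4, 167, 278)
  -> after Conv2d 5x5 stride=2: (10, 117, 84, 139)
Output shape: (10, 117, 84, 139)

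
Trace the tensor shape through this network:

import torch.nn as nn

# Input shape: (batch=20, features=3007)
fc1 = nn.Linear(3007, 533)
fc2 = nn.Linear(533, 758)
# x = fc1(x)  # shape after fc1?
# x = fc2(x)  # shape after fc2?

Input shape: (20, 3007)
  -> after fc1: (20, 533)
Output shape: (20, 758)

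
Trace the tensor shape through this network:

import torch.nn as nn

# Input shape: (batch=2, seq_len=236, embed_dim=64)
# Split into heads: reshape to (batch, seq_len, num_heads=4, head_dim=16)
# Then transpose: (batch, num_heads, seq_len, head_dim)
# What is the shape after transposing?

Input shape: (2, 236, 64)
  -> after reshape: (2, 236, 4, 16)
Output shape: (2, 4, 236, 16)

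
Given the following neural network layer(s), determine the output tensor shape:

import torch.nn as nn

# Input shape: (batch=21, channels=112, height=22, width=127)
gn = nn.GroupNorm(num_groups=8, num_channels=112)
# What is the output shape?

Input shape: (21, 112, 22, 127)
Output shape: (21, 112, 22, 127)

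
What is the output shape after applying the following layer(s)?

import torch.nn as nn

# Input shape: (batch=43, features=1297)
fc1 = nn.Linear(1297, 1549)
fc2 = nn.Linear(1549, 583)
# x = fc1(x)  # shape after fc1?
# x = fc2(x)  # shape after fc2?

Input shape: (43, 1297)
  -> after fc1: (43, 1549)
Output shape: (43, 583)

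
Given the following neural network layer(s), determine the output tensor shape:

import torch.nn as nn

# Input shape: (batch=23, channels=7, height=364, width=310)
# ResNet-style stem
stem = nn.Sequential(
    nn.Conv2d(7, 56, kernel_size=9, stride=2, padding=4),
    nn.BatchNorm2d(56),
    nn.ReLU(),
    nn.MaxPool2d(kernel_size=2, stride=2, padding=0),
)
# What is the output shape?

Input shape: (23, 7, 364, 310)
  -> after Conv2d 9x9 stride=2: (23, 56, 182, 155)
Output shape: (23, 56, 91, 77)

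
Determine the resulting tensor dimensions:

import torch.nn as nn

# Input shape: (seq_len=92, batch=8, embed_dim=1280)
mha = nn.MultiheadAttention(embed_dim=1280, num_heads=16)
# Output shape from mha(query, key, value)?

Input shape: (92, 8, 1280)
Output shape: (92, 8, 1280)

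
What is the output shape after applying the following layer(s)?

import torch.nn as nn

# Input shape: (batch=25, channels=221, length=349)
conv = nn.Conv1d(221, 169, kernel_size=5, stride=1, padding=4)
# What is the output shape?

Input shape: (25, 221, 349)
Output shape: (25, 169, 353)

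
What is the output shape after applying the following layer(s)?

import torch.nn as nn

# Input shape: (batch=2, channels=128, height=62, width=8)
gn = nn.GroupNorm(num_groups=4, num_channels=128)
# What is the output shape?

Input shape: (2, 128, 62, 8)
Output shape: (2, 128, 62, 8)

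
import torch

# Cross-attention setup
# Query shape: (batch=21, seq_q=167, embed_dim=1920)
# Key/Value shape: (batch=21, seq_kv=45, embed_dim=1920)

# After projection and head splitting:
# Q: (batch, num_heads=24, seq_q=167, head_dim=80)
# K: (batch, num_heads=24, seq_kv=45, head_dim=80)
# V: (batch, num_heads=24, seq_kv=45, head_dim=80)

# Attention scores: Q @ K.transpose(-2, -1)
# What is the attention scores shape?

Input shape: (21, 167, 1920)
Output shape: (21, 24, 167, 45)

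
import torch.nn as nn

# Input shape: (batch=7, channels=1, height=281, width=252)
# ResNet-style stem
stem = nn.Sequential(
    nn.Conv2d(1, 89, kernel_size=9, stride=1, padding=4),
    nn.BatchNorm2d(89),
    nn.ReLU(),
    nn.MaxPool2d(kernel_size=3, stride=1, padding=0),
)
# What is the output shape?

Input shape: (7, 1, 281, 252)
  -> after Conv2d 9x9 stride=1: (7, 89, 281, 252)
Output shape: (7, 89, 279, 250)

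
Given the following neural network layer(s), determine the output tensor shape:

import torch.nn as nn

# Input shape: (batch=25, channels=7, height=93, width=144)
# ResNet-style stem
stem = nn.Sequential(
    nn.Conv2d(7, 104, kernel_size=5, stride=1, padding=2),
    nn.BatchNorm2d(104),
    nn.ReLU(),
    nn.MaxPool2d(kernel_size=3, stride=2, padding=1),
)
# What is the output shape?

Input shape: (25, 7, 93, 144)
  -> after Conv2d 5x5 stride=1: (25, 104, 93, 144)
Output shape: (25, 104, 47, 72)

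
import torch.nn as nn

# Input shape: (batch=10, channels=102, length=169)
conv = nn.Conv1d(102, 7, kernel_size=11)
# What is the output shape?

Input shape: (10, 102, 169)
Output shape: (10, 7, 159)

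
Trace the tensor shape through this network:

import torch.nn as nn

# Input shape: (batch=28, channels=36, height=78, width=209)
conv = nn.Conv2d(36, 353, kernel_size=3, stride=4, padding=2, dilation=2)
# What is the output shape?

Input shape: (28, 36, 78, 209)
Output shape: (28, 353, 20, 53)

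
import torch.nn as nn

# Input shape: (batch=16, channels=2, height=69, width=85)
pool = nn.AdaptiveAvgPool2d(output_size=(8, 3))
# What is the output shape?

Input shape: (16, 2, 69, 85)
Output shape: (16, 2, 8, 3)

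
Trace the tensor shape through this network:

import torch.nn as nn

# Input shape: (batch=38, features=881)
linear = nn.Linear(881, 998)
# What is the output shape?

Input shape: (38, 881)
Output shape: (38, 998)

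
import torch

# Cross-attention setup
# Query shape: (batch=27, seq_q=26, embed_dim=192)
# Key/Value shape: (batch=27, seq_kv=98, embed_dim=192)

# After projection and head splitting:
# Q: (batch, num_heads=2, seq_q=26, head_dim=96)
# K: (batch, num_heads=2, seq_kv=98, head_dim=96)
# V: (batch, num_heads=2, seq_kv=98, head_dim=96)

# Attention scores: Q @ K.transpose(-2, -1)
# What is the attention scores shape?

Input shape: (27, 26, 192)
Output shape: (27, 2, 26, 98)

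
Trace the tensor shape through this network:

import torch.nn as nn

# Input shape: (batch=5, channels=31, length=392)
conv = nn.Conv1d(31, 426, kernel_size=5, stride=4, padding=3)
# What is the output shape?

Input shape: (5, 31, 392)
Output shape: (5, 426, 99)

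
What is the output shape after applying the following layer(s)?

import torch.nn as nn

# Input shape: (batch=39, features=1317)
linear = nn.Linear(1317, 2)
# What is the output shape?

Input shape: (39, 1317)
Output shape: (39, 2)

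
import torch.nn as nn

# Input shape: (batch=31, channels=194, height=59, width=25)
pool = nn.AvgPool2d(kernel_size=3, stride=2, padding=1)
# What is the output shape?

Input shape: (31, 194, 59, 25)
Output shape: (31, 194, 30, 13)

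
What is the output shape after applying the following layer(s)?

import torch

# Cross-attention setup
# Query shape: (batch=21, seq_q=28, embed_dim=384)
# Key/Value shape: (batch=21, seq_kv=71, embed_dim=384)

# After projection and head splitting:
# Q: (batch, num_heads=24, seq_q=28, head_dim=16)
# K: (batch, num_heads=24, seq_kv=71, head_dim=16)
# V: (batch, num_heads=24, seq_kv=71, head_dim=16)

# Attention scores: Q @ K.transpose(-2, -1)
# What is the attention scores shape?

Input shape: (21, 28, 384)
Output shape: (21, 24, 28, 71)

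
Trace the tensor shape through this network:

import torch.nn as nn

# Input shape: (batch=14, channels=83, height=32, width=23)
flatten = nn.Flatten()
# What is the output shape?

Input shape: (14, 83, 32, 23)
Output shape: (14, 61088)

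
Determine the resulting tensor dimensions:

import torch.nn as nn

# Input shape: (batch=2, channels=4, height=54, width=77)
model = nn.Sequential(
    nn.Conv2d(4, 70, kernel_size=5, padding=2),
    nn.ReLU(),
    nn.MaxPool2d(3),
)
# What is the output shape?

Input shape: (2, 4, 54, 77)
  -> after Conv2d: (2, 70, 54, 77)
  -> after ReLU: (2, 70, 54, 77)
Output shape: (2, 70, 18, 25)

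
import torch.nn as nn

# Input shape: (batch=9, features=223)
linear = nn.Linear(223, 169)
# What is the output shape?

Input shape: (9, 223)
Output shape: (9, 169)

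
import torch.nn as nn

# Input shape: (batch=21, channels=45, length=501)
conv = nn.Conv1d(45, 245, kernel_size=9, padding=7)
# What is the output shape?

Input shape: (21, 45, 501)
Output shape: (21, 245, 507)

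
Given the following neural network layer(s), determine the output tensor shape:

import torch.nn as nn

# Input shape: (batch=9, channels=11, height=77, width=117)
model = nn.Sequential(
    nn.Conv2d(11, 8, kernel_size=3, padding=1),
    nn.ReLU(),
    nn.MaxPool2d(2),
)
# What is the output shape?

Input shape: (9, 11, 77, 117)
  -> after Conv2d: (9, 8, 77, 117)
  -> after ReLU: (9, 8, 77, 117)
Output shape: (9, 8, 38, 58)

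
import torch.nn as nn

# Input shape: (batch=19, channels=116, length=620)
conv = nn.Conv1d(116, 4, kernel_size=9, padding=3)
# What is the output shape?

Input shape: (19, 116, 620)
Output shape: (19, 4, 618)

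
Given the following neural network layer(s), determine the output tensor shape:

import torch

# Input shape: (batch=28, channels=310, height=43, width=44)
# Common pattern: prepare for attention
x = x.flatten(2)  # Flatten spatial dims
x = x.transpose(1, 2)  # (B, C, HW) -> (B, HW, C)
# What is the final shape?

Input shape: (28, 310, 43, 44)
  -> after flatten(2): (28, 310, 1892)
Output shape: (28, 1892, 310)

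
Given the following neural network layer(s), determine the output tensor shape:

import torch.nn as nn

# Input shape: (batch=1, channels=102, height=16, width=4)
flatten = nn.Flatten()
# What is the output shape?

Input shape: (1, 102, 16, 4)
Output shape: (1, 6528)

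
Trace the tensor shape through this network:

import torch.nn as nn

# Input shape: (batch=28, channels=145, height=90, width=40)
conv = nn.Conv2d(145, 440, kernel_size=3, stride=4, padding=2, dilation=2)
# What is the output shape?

Input shape: (28, 145, 90, 40)
Output shape: (28, 440, 23, 10)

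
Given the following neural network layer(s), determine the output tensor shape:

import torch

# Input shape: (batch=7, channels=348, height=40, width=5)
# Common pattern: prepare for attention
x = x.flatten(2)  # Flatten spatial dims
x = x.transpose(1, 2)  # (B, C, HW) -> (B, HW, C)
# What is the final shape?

Input shape: (7, 348, 40, 5)
  -> after flatten(2): (7, 348, 200)
Output shape: (7, 200, 348)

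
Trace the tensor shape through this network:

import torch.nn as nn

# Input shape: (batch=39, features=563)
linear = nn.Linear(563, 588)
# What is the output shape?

Input shape: (39, 563)
Output shape: (39, 588)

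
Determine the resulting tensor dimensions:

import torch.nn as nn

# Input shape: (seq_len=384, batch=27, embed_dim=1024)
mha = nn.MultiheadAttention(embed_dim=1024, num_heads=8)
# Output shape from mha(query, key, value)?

Input shape: (384, 27, 1024)
Output shape: (384, 27, 1024)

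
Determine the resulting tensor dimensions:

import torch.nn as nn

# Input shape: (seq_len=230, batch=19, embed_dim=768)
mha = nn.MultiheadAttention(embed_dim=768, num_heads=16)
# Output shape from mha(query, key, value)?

Input shape: (230, 19, 768)
Output shape: (230, 19, 768)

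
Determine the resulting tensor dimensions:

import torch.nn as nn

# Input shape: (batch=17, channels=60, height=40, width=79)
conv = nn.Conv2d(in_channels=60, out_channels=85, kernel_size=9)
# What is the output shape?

Input shape: (17, 60, 40, 79)
Output shape: (17, 85, 32, 71)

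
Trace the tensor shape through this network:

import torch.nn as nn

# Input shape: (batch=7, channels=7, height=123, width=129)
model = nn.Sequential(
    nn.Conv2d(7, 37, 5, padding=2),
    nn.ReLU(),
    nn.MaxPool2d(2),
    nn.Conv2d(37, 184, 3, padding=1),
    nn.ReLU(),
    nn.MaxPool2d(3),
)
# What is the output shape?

Input shape: (7, 7, 123, 129)
  -> after first Conv2d: (7, 37, 123, 129)
  -> after first MaxPool2d: (7, 37, 61, 64)
  -> after second Conv2d: (7, 184, 61, 64)
Output shape: (7, 184, 20, 21)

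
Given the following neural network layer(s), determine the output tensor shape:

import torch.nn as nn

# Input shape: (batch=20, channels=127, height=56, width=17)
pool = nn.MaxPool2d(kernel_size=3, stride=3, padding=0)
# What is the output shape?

Input shape: (20, 127, 56, 17)
Output shape: (20, 127, 18, 5)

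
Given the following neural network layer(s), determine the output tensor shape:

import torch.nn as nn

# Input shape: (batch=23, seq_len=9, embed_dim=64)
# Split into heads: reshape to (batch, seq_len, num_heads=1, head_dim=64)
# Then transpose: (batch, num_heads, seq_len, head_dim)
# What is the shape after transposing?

Input shape: (23, 9, 64)
  -> after reshape: (23, 9, 1, 64)
Output shape: (23, 1, 9, 64)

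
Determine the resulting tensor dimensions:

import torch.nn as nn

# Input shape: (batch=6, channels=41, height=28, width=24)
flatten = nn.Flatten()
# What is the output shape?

Input shape: (6, 41, 28, 24)
Output shape: (6, 27552)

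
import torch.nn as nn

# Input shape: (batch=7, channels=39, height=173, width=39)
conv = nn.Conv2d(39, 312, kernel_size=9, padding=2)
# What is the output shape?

Input shape: (7, 39, 173, 39)
Output shape: (7, 312, 169, 35)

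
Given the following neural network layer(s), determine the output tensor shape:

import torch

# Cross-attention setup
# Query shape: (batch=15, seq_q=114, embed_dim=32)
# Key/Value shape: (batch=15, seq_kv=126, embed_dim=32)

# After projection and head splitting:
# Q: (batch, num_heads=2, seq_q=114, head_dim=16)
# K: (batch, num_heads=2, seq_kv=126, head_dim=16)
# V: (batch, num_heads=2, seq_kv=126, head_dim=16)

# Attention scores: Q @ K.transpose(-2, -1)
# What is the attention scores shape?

Input shape: (15, 114, 32)
Output shape: (15, 2, 114, 126)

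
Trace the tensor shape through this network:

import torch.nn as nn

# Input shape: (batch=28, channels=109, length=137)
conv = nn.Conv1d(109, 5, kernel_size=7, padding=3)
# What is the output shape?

Input shape: (28, 109, 137)
Output shape: (28, 5, 137)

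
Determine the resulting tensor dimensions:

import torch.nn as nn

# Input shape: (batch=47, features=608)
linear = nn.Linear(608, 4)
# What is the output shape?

Input shape: (47, 608)
Output shape: (47, 4)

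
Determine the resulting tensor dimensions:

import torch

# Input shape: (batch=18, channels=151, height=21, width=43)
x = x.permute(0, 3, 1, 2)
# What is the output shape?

Input shape: (18, 151, 21, 43)
Output shape: (18, 43, 151, 21)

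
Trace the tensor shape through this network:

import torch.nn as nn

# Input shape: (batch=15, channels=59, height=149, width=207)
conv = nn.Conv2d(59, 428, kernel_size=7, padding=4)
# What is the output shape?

Input shape: (15, 59, 149, 207)
Output shape: (15, 428, 151, 209)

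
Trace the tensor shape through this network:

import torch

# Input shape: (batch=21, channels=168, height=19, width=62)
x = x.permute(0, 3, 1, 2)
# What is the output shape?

Input shape: (21, 168, 19, 62)
Output shape: (21, 62, 168, 19)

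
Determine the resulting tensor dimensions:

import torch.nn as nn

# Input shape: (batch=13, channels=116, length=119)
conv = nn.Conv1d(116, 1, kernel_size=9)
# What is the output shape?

Input shape: (13, 116, 119)
Output shape: (13, 1, 111)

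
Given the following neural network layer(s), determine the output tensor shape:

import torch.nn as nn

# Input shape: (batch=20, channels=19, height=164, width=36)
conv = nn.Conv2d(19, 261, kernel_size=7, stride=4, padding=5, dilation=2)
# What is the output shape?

Input shape: (20, 19, 164, 36)
Output shape: (20, 261, 41, 9)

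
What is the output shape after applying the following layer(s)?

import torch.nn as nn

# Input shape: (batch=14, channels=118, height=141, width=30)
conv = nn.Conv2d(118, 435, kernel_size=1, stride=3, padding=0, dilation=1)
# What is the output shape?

Input shape: (14, 118, 141, 30)
Output shape: (14, 435, 47, 10)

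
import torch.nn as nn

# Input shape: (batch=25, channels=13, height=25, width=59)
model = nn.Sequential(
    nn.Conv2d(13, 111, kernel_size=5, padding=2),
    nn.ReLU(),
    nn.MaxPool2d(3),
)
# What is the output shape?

Input shape: (25, 13, 25, 59)
  -> after Conv2d: (25, 111, 25, 59)
  -> after ReLU: (25, 111, 25, 59)
Output shape: (25, 111, 8, 19)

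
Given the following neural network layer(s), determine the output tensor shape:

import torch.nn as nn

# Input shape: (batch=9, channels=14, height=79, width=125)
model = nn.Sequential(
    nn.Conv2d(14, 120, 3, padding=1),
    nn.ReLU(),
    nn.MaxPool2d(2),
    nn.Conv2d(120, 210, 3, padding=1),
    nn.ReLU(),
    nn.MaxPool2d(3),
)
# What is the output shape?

Input shape: (9, 14, 79, 125)
  -> after first Conv2d: (9, 120, 79, 125)
  -> after first MaxPool2d: (9, 120, 39, 62)
  -> after second Conv2d: (9, 210, 39, 62)
Output shape: (9, 210, 13, 20)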